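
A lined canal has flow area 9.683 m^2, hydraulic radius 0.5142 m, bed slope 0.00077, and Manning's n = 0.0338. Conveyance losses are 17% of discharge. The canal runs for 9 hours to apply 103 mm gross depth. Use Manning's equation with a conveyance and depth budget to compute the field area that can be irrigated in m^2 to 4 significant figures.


Approach: apply Manning's equation with a conveyance and depth budget, Q = (1/n)*A*R^(2/3)*S^(1/2); Q_field = Q*(1-loss); Area = Q_field*t/(d/1000).
Step 1 — canal discharge (Manning's equation):
  Q = (1/0.0338) * 9.683 * 0.5142^(2/3) * 0.00077^(1/2) = 5.10223 m^3/s
Step 2 — delivered flow: Q_field = 5.10223*(1 - 17/100) = 4.23485 m^3/s
Step 3 — volume delivered: V = 4.23485 * 9*3600 = 137209 m^3
Step 4 — area served: A = V / (depth/1000) = 137209 / 0.103 = 1332000 m^2
Therefore the field area that can be irrigated = 1332000 m^2.


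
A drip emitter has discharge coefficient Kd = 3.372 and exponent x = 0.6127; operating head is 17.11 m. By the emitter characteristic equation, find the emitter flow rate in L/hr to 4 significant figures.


Approach: apply the emitter characteristic equation, q = Kd * h^x.
q = 3.372 * 17.11^0.6127 = 19.21 L/hr
Therefore the emitter flow rate = 19.21 L/hr.


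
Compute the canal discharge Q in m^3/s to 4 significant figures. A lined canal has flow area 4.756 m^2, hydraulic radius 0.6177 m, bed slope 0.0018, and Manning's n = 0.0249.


Approach: apply Manning's equation, Q = (1/n)*A*R^(2/3)*S^(1/2).
Q = (1/0.0249) * 4.756 * 0.6177^(2/3) * 0.0018^(1/2) = 5.878 m^3/s
Therefore the canal discharge Q = 5.878 m^3/s.


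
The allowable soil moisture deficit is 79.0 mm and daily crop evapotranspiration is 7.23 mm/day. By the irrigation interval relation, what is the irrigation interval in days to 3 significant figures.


Approach: apply the irrigation interval relation, interval = SMD / ETc.
interval = 79.0 / 7.23 = 10.9 days
Therefore the irrigation interval = 10.9 days.


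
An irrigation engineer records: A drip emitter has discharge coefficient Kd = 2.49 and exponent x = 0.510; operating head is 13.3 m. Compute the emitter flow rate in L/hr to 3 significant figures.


Approach: apply the emitter characteristic equation, q = Kd * h^x.
q = 2.49 * 13.3^0.510 = 9.32 L/hr
Therefore the emitter flow rate = 9.32 L/hr.


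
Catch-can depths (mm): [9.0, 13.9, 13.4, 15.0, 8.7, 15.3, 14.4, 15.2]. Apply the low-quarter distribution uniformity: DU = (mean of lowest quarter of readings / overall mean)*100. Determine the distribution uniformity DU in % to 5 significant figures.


sorted lowest 2 of 8: [8.7, 9.0] -> mean = 8.850000 mm
overall mean = 13.11250 mm
DU = (8.850000/13.11250)*100 = 67.493 %
Therefore the distribution uniformity DU = 67.493 %.


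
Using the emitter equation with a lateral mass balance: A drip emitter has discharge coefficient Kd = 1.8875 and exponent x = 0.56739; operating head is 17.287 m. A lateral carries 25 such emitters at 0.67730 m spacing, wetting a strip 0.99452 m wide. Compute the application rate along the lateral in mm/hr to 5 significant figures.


Approach: apply the emitter equation with a lateral mass balance, q = Kd*h^x; Q = n*q; rate = Q/(n*spacing*width).
Step 1 — single emitter flow (q = Kd*h^x):
  q = 1.8875 * 17.287^0.56739 = 9.509479 L/hr
Step 2 — total lateral flow: Q = 25 * 9.509479 = 237.7370 L/hr
Step 3 — wetted area: A = 25 * 0.67730 * 0.99452 = 16.83971 m^2
Step 4 — application rate: Q/A = 237.7370/16.83971 = 14.118 mm/hr
Therefore the application rate along the lateral = 14.118 mm/hr.


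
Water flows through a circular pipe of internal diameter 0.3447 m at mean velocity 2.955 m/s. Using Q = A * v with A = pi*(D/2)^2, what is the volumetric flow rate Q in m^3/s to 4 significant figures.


A = pi*(0.3447/2)^2 = 0.0933195 m^2
Q = 0.0933195 * 2.955 = 0.2758 m^3/s
Therefore the volumetric flow rate Q = 0.2758 m^3/s.


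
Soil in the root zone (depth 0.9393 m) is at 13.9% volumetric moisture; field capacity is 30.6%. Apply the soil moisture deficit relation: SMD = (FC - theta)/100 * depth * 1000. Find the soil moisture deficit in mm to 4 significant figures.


SMD = (30.6 - 13.9)/100 * 0.9393 * 1000 = 156.9 mm
Therefore the soil moisture deficit = 156.9 mm.


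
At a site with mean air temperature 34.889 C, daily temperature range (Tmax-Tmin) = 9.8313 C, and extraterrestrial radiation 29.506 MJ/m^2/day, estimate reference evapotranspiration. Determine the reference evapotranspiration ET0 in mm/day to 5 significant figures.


Approach: apply the Hargreaves-Samani method, ET0 = 0.0023*(Tmean+17.8)*sqrt(Tmax-Tmin)*0.408*Ra.
ET0 = 0.0023*(34.889+17.8)*sqrt(9.8313)*0.408*29.506 = 4.5743 mm/day
Therefore the reference evapotranspiration ET0 = 4.5743 mm/day.


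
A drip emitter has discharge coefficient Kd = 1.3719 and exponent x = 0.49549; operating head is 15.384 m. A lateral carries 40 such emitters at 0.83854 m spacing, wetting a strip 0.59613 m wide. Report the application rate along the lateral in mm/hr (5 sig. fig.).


Approach: apply the emitter equation with a lateral mass balance, q = Kd*h^x; Q = n*q; rate = Q/(n*spacing*width).
Step 1 — single emitter flow (q = Kd*h^x):
  q = 1.3719 * 15.384^0.49549 = 5.315002 L/hr
Step 2 — total lateral flow: Q = 40 * 5.315002 = 212.6001 L/hr
Step 3 — wetted area: A = 40 * 0.83854 * 0.59613 = 19.99515 m^2
Step 4 — application rate: Q/A = 212.6001/19.99515 = 10.633 mm/hr
Therefore the application rate along the lateral = 10.633 mm/hr.


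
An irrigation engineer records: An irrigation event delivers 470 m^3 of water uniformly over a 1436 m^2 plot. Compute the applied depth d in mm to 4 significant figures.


Approach: apply depth from volume over area, d = (V/A)*1000.
d = (470 / 1436) * 1000 = 327.3 mm
Therefore the applied depth d = 327.3 mm.


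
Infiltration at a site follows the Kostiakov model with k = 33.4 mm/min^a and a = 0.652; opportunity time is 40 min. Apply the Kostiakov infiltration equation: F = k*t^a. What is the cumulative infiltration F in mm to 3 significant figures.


F = 33.4 * 40^0.652 = 370 mm
Therefore the cumulative infiltration F = 370 mm.


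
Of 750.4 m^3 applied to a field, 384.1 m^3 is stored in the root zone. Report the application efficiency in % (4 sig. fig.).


Approach: apply the application efficiency ratio, Ea = (stored/applied)*100.
Ea = (384.1/750.4)*100 = 51.19 %
Therefore the application efficiency = 51.19 %.


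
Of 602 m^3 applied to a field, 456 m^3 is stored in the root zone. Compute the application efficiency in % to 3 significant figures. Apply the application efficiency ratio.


Approach: apply the application efficiency ratio, Ea = (stored/applied)*100.
Ea = (456/602)*100 = 75.7 %
Therefore the application efficiency = 75.7 %.


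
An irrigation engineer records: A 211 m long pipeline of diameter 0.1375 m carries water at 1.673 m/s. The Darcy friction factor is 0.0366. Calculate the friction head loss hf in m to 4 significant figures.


Approach: apply the Darcy-Weisbach equation, hf = f*(L/D)*(v^2/(2g)).
hf = 0.0366 * (211/0.1375) * (1.673^2 / (2*9.81))
hf = 8.012 m
Therefore the friction head loss hf = 8.012 m.


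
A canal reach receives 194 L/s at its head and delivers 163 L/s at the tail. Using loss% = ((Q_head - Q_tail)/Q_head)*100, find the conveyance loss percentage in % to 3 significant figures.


loss = ((194 - 163)/194)*100 = 16.0 %
Therefore the conveyance loss percentage = 16.0 %.


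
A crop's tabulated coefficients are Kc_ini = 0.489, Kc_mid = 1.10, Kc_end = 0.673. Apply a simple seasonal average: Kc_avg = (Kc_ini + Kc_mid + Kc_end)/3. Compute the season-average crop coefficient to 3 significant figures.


Kc_avg = (0.489 + 1.10 + 0.673)/3 = 0.754
Therefore the season-average crop coefficient = 0.754.


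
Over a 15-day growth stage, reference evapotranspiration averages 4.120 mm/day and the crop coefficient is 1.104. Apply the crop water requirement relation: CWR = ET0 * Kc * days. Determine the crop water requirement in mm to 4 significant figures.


CWR = 4.120 * 1.104 * 15 = 68.23 mm
Therefore the crop water requirement = 68.23 mm.


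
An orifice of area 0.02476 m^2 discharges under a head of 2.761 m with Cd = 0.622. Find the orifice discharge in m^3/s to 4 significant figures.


Approach: apply the orifice equation, Q = Cd*A*sqrt(2*g*h).
Q = 0.622 * 0.02476 * sqrt(2*9.81*2.761) = 0.1134 m^3/s
Therefore the orifice discharge = 0.1134 m^3/s.


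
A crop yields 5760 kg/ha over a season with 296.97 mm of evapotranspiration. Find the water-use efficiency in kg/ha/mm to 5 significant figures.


Approach: apply the water-use efficiency ratio, WUE = yield/ET.
WUE = 5760 / 296.97 = 19.396 kg/ha/mm
Therefore the water-use efficiency = 19.396 kg/ha/mm.


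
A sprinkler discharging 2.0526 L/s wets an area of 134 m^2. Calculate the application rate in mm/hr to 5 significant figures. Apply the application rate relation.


Approach: apply the application rate relation, rate = (Q/A)*3600.
rate = (2.0526 / 134) * 3600 = 55.144 mm/hr
Therefore the application rate = 55.144 mm/hr.


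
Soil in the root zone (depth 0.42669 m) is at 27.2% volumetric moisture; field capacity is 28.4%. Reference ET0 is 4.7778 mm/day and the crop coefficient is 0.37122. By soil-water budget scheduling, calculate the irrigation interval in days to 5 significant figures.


Approach: apply soil-water budget scheduling, SMD = (FC-theta)/100*depth*1000; ETc = ET0*Kc; interval = SMD/ETc.
Step 1 — soil moisture deficit:
  SMD = (28.4 - 27.2)/100 * 0.42669 * 1000 = 5.120280 mm
Step 2 — daily crop ET (ETc = ET0*Kc):
  ETc = 4.7778 * 0.37122 = 1.773615 mm/day
Step 3 — irrigation interval (SMD/ETc):
  interval = 5.120280 / 1.773615 = 2.8869 days
Therefore the irrigation interval = 2.8869 days.


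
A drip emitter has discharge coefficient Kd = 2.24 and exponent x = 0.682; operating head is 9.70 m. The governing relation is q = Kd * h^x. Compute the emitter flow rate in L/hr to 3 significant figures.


q = 2.24 * 9.70^0.682 = 10.5 L/hr
Therefore the emitter flow rate = 10.5 L/hr.


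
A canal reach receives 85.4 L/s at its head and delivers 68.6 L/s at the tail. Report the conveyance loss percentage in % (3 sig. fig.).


Approach: apply the conveyance loss ratio, loss% = ((Q_head - Q_tail)/Q_head)*100.
loss = ((85.4 - 68.6)/85.4)*100 = 19.7 %
Therefore the conveyance loss percentage = 19.7 %.


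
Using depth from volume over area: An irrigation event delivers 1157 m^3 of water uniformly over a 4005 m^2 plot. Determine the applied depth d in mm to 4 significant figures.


Approach: apply depth from volume over area, d = (V/A)*1000.
d = (1157 / 4005) * 1000 = 288.9 mm
Therefore the applied depth d = 288.9 mm.


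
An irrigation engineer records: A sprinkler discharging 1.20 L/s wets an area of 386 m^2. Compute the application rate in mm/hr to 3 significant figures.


Approach: apply the application rate relation, rate = (Q/A)*3600.
rate = (1.20 / 386) * 3600 = 11.2 mm/hr
Therefore the application rate = 11.2 mm/hr.


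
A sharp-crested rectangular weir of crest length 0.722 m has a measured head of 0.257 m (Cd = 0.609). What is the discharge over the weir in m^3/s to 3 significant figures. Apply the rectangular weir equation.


Approach: apply the rectangular weir equation, Q = (2/3)*Cd*L*sqrt(2g)*H^1.5.
Q = (2/3)*0.609*0.722*sqrt(2*9.81)*0.257^1.5 = 0.169 m^3/s
Therefore the discharge over the weir = 0.169 m^3/s.


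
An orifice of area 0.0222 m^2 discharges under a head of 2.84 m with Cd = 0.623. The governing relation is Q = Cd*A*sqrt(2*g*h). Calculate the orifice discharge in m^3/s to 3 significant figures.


Q = 0.623 * 0.0222 * sqrt(2*9.81*2.84) = 0.103 m^3/s
Therefore the orifice discharge = 0.103 m^3/s.


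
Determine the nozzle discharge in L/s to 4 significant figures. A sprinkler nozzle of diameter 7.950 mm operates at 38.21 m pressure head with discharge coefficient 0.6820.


Approach: apply the orifice equation, Q = Cd*A*sqrt(2*g*h), A = pi*(d/2)^2.
A = pi*(7.950e-3/2)^2 = 4.96391e-05 m^2
Q = 0.6820 * 4.96391e-05 * sqrt(2*9.81*38.21) * 1000 = 0.9269 L/s
Therefore the nozzle discharge = 0.9269 L/s.


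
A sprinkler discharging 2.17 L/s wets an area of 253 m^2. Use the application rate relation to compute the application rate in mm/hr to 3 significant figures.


Approach: apply the application rate relation, rate = (Q/A)*3600.
rate = (2.17 / 253) * 3600 = 30.9 mm/hr
Therefore the application rate = 30.9 mm/hr.


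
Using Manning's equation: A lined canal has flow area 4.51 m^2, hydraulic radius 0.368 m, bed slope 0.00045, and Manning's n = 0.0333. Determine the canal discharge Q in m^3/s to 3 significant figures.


Approach: apply Manning's equation, Q = (1/n)*A*R^(2/3)*S^(1/2).
Q = (1/0.0333) * 4.51 * 0.368^(2/3) * 0.00045^(1/2) = 1.48 m^3/s
Therefore the canal discharge Q = 1.48 m^3/s.


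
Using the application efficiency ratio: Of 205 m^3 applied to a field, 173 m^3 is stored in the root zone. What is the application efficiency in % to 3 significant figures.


Approach: apply the application efficiency ratio, Ea = (stored/applied)*100.
Ea = (173/205)*100 = 84.4 %
Therefore the application efficiency = 84.4 %.


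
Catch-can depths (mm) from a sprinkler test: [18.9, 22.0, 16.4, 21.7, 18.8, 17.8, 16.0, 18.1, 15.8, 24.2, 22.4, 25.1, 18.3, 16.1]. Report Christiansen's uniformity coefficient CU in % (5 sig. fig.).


Approach: apply Christiansen's uniformity coefficient, CU = (1 - mean_abs_deviation/mean)*100.
mean = 19.40000 mm
mean |d_i - mean| = 2.628571 mm
CU = (1 - 2.628571/19.40000)*100 = 86.451 %
Therefore Christiansen's uniformity coefficient CU = 86.451 %.


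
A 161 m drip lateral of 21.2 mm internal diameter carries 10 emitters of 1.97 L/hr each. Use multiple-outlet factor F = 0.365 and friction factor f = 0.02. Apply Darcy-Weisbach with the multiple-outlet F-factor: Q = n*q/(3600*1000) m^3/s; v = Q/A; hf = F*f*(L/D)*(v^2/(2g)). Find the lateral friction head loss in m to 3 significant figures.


Q = 10*1.97/(3600*1000) = 5.4722e-06 m^3/s
A = pi*(21.2e-3/2)^2 = 3.5299e-04 m^2, so v = Q/A = 0.015503 m/s
hf = 0.365*0.02*(161/0.0212)*(0.015503^2/(2*9.81)) = 0.000679 m
Therefore the lateral friction head loss = 0.000679 m.


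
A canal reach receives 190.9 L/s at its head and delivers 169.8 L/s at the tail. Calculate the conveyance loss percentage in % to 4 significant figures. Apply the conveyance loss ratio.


Approach: apply the conveyance loss ratio, loss% = ((Q_head - Q_tail)/Q_head)*100.
loss = ((190.9 - 169.8)/190.9)*100 = 11.05 %
Therefore the conveyance loss percentage = 11.05 %.


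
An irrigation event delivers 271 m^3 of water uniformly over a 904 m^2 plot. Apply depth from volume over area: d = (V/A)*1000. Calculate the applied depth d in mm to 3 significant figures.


d = (271 / 904) * 1000 = 300 mm
Therefore the applied depth d = 300 mm.


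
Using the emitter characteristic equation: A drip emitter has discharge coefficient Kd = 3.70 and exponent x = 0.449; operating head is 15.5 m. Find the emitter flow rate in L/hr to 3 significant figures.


Approach: apply the emitter characteristic equation, q = Kd * h^x.
q = 3.70 * 15.5^0.449 = 12.7 L/hr
Therefore the emitter flow rate = 12.7 L/hr.


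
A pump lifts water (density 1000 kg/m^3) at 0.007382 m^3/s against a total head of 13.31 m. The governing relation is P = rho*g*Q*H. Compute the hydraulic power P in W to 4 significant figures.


P = 1000 * 9.81 * 0.007382 * 13.31 = 963.9 W
Therefore the hydraulic power P = 963.9 W.


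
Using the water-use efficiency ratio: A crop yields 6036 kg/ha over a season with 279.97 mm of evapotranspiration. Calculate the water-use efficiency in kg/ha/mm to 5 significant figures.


Approach: apply the water-use efficiency ratio, WUE = yield/ET.
WUE = 6036 / 279.97 = 21.559 kg/ha/mm
Therefore the water-use efficiency = 21.559 kg/ha/mm.


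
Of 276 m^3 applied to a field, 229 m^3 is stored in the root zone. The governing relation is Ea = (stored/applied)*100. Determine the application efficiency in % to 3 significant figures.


Ea = (229/276)*100 = 83.0 %
Therefore the application efficiency = 83.0 %.


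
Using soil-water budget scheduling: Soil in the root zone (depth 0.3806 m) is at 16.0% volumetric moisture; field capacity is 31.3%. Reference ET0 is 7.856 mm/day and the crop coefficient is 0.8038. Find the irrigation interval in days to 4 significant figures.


Approach: apply soil-water budget scheduling, SMD = (FC-theta)/100*depth*1000; ETc = ET0*Kc; interval = SMD/ETc.
Step 1 — soil moisture deficit:
  SMD = (31.3 - 16.0)/100 * 0.3806 * 1000 = 58.2318 mm
Step 2 — daily crop ET (ETc = ET0*Kc):
  ETc = 7.856 * 0.8038 = 6.31465 mm/day
Step 3 — irrigation interval (SMD/ETc):
  interval = 58.2318 / 6.31465 = 9.222 days
Therefore the irrigation interval = 9.222 days.


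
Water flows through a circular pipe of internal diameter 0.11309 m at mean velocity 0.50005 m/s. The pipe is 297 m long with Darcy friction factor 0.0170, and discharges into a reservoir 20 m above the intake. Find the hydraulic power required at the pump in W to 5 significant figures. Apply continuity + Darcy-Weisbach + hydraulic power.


Approach: apply continuity + Darcy-Weisbach + hydraulic power, Q = A*v; hf = f*(L/D)*(v^2/(2g)); H = static + hf; P = rho*g*Q*H.
Step 1 — flow rate (continuity, Q = A*v):
  A = pi*(0.11309/2)^2 = 0.01004473 m^2
  Q = 0.01004473 * 0.50005 = 0.005022867 m^3/s
Step 2 — friction head loss (Darcy-Weisbach):
  hf = 0.0170 * (297/0.11309) * (0.50005^2 / (2*9.81))
  hf = 0.5689958 m
Step 3 — total head: H = 20 + 0.5689958 = 20.56900 m
Step 4 — hydraulic power (P = rho*g*Q*H):
  P = 1000 * 9.81 * 0.005022867 * 20.56900 = 1013.5 W
Therefore the hydraulic power required at the pump = 1013.5 W.


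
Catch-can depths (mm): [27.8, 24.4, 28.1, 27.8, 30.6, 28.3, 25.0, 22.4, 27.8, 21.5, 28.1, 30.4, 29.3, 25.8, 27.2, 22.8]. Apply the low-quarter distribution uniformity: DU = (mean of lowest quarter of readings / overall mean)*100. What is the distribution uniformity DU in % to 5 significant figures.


sorted lowest 4 of 16: [21.5, 22.4, 22.8, 24.4] -> mean = 22.77500 mm
overall mean = 26.70625 mm
DU = (22.77500/26.70625)*100 = 85.280 %
Therefore the distribution uniformity DU = 85.280 %.


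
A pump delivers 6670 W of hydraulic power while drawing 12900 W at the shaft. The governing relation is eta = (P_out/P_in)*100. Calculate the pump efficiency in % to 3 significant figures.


eta = (6670 / 12900) * 100 = 51.7 %
Therefore the pump efficiency = 51.7 %.


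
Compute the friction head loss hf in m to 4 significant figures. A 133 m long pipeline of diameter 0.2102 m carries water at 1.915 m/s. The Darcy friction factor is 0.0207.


Approach: apply the Darcy-Weisbach equation, hf = f*(L/D)*(v^2/(2g)).
hf = 0.0207 * (133/0.2102) * (1.915^2 / (2*9.81))
hf = 2.448 m
Therefore the friction head loss hf = 2.448 m.


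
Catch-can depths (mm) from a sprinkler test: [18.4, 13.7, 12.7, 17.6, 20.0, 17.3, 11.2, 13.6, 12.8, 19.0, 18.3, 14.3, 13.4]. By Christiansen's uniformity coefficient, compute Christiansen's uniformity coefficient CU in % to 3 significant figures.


Approach: apply Christiansen's uniformity coefficient, CU = (1 - mean_abs_deviation/mean)*100.
mean = 15.562 mm
mean |d_i - mean| = 2.6509 mm
CU = (1 - 2.6509/15.562)*100 = 83.0 %
Therefore Christiansen's uniformity coefficient CU = 83.0 %.


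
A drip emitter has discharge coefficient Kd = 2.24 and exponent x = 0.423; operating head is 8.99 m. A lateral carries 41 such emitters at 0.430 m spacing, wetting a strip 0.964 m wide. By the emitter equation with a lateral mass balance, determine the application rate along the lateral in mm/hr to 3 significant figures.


Approach: apply the emitter equation with a lateral mass balance, q = Kd*h^x; Q = n*q; rate = Q/(n*spacing*width).
Step 1 — single emitter flow (q = Kd*h^x):
  q = 2.24 * 8.99^0.423 = 5.6714 L/hr
Step 2 — total lateral flow: Q = 41 * 5.6714 = 232.53 L/hr
Step 3 — wetted area: A = 41 * 0.430 * 0.964 = 16.995 m^2
Step 4 — application rate: Q/A = 232.53/16.995 = 13.7 mm/hr
Therefore the application rate along the lateral = 13.7 mm/hr.


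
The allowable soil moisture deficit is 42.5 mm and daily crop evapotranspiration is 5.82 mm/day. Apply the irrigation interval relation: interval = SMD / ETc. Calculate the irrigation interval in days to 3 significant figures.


interval = 42.5 / 5.82 = 7.30 days
Therefore the irrigation interval = 7.30 days.


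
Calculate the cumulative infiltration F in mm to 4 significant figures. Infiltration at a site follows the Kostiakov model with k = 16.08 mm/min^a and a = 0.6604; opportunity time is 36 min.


Approach: apply the Kostiakov infiltration equation, F = k*t^a.
F = 16.08 * 36^0.6604 = 171.4 mm
Therefore the cumulative infiltration F = 171.4 mm.


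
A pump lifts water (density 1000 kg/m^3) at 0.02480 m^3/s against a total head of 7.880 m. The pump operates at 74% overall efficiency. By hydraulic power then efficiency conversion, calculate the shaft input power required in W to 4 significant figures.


Approach: apply hydraulic power then efficiency conversion, P = rho*g*Q*H; P_in = P/eta.
Step 1 — hydraulic power (P = rho*g*Q*H):
  P = 1000 * 9.81 * 0.02480 * 7.880 = 1917.11 W
Step 2 — input power: P_in = P/eta = 1917.11 / 0.74 = 2591 W
Therefore the shaft input power required = 2591 W.


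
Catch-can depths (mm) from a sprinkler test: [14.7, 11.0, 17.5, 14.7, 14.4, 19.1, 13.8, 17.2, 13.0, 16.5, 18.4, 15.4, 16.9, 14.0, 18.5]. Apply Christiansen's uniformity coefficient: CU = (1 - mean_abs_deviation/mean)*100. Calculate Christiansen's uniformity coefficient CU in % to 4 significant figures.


mean = 15.6733 mm
mean |d_i - mean| = 1.91822 mm
CU = (1 - 1.91822/15.6733)*100 = 87.76 %
Therefore Christiansen's uniformity coefficient CU = 87.76 %.


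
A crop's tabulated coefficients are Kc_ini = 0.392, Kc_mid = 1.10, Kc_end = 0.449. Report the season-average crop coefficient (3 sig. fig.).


Approach: apply a simple seasonal average, Kc_avg = (Kc_ini + Kc_mid + Kc_end)/3.
Kc_avg = (0.392 + 1.10 + 0.449)/3 = 0.647
Therefore the season-average crop coefficient = 0.647.


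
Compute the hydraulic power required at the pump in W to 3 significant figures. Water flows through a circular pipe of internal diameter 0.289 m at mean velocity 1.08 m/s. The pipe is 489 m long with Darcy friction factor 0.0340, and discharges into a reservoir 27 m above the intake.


Approach: apply continuity + Darcy-Weisbach + hydraulic power, Q = A*v; hf = f*(L/D)*(v^2/(2g)); H = static + hf; P = rho*g*Q*H.
Step 1 — flow rate (continuity, Q = A*v):
  A = pi*(0.289/2)^2 = 0.065597 m^2
  Q = 0.065597 * 1.08 = 0.070845 m^3/s
Step 2 — friction head loss (Darcy-Weisbach):
  hf = 0.0340 * (489/0.289) * (1.08^2 / (2*9.81))
  hf = 3.4201 m
Step 3 — total head: H = 27 + 3.4201 = 30.420 m
Step 4 — hydraulic power (P = rho*g*Q*H):
  P = 1000 * 9.81 * 0.070845 * 30.420 = 21100 W
Therefore the hydraulic power required at the pump = 21100 W.


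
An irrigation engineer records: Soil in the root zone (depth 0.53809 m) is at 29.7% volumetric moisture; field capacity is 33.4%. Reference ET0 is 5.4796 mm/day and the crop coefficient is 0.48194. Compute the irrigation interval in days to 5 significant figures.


Approach: apply soil-water budget scheduling, SMD = (FC-theta)/100*depth*1000; ETc = ET0*Kc; interval = SMD/ETc.
Step 1 — soil moisture deficit:
  SMD = (33.4 - 29.7)/100 * 0.53809 * 1000 = 19.90933 mm
Step 2 — daily crop ET (ETc = ET0*Kc):
  ETc = 5.4796 * 0.48194 = 2.640838 mm/day
Step 3 — irrigation interval (SMD/ETc):
  interval = 19.90933 / 2.640838 = 7.5390 days
Therefore the irrigation interval = 7.5390 days.


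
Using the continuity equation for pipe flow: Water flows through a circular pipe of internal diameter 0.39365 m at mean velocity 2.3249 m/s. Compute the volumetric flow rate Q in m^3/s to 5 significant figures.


Approach: apply the continuity equation for pipe flow, Q = A * v with A = pi*(D/2)^2.
A = pi*(0.39365/2)^2 = 0.1217056 m^2
Q = 0.1217056 * 2.3249 = 0.28295 m^3/s
Therefore the volumetric flow rate Q = 0.28295 m^3/s.


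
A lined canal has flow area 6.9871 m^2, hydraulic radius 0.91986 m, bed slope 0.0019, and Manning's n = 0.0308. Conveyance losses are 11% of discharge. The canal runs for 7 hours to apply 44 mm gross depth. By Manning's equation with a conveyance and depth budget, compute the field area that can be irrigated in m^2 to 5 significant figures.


Approach: apply Manning's equation with a conveyance and depth budget, Q = (1/n)*A*R^(2/3)*S^(1/2); Q_field = Q*(1-loss); Area = Q_field*t/(d/1000).
Step 1 — canal discharge (Manning's equation):
  Q = (1/0.0308) * 6.9871 * 0.91986^(2/3) * 0.0019^(1/2) = 9.352711 m^3/s
Step 2 — delivered flow: Q_field = 9.352711*(1 - 11/100) = 8.323913 m^3/s
Step 3 — volume delivered: V = 8.323913 * 7*3600 = 209762.6 m^3
Step 4 — area served: A = V / (depth/1000) = 209762.6 / 0.044 = 4767300 m^2
Therefore the field area that can be irrigated = 4767300 m^2.


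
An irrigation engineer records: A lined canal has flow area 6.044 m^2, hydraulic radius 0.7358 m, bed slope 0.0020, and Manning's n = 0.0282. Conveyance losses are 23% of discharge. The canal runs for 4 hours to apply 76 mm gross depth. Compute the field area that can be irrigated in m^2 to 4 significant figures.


Approach: apply Manning's equation with a conveyance and depth budget, Q = (1/n)*A*R^(2/3)*S^(1/2); Q_field = Q*(1-loss); Area = Q_field*t/(d/1000).
Step 1 — canal discharge (Manning's equation):
  Q = (1/0.0282) * 6.044 * 0.7358^(2/3) * 0.0020^(1/2) = 7.81202 m^3/s
Step 2 — delivered flow: Q_field = 7.81202*(1 - 23/100) = 6.01526 m^3/s
Step 3 — volume delivered: V = 6.01526 * 4*3600 = 86619.7 m^3
Step 4 — area served: A = V / (depth/1000) = 86619.7 / 0.076 = 1140000 m^2
Therefore the field area that can be irrigated = 1140000 m^2.


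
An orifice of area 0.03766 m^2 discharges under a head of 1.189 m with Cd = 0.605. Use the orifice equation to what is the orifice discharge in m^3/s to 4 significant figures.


Approach: apply the orifice equation, Q = Cd*A*sqrt(2*g*h).
Q = 0.605 * 0.03766 * sqrt(2*9.81*1.189) = 0.1100 m^3/s
Therefore the orifice discharge = 0.1100 m^3/s.


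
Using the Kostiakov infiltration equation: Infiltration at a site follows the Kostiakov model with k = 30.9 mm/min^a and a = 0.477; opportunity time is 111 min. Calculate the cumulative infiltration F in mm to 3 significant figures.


Approach: apply the Kostiakov infiltration equation, F = k*t^a.
F = 30.9 * 111^0.477 = 292 mm
Therefore the cumulative infiltration F = 292 mm.


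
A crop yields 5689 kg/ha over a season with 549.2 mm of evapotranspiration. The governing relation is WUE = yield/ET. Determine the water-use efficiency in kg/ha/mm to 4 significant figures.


WUE = 5689 / 549.2 = 10.36 kg/ha/mm
Therefore the water-use efficiency = 10.36 kg/ha/mm.


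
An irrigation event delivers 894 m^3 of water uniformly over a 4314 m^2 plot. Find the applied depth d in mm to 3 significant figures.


Approach: apply depth from volume over area, d = (V/A)*1000.
d = (894 / 4314) * 1000 = 207 mm
Therefore the applied depth d = 207 mm.


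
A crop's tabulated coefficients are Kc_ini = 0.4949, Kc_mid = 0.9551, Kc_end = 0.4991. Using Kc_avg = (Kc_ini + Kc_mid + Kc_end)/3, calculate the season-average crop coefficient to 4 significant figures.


Kc_avg = (0.4949 + 0.9551 + 0.4991)/3 = 0.6497
Therefore the season-average crop coefficient = 0.6497.


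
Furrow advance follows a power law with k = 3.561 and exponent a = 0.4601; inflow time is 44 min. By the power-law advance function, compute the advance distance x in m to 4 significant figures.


Approach: apply the power-law advance function, x = k*t^a.
x = 3.561 * 44^0.4601 = 20.31 m
Therefore the advance distance x = 20.31 m.


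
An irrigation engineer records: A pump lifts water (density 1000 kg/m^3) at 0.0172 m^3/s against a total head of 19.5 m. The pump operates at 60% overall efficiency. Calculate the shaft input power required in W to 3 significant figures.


Approach: apply hydraulic power then efficiency conversion, P = rho*g*Q*H; P_in = P/eta.
Step 1 — hydraulic power (P = rho*g*Q*H):
  P = 1000 * 9.81 * 0.0172 * 19.5 = 3290.3 W
Step 2 — input power: P_in = P/eta = 3290.3 / 0.6 = 5480 W
Therefore the shaft input power required = 5480 W.


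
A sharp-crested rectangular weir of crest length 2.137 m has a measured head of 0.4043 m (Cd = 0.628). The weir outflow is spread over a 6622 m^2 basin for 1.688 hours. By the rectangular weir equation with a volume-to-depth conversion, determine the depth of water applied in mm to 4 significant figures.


Approach: apply the rectangular weir equation with a volume-to-depth conversion, Q = (2/3)*Cd*L*sqrt(2g)*H^1.5; d = Q*t/A * 1000.
Step 1 — weir discharge:
  Q = (2/3)*0.628*2.137*sqrt(2*9.81)*0.4043^1.5 = 1.01877 m^3/s
Step 2 — volume: V = 1.01877 * 1.688*3600 = 6190.89 m^3
Step 3 — depth: d = V/A * 1000 = 6190.89/6622 * 1000 = 934.9 mm
Therefore the depth of water applied = 934.9 mm.


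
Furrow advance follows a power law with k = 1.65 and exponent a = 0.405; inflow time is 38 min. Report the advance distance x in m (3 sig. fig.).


Approach: apply the power-law advance function, x = k*t^a.
x = 1.65 * 38^0.405 = 7.20 m
Therefore the advance distance x = 7.20 m.


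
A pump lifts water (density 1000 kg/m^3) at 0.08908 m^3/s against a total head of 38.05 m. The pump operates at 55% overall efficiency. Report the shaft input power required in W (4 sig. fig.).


Approach: apply hydraulic power then efficiency conversion, P = rho*g*Q*H; P_in = P/eta.
Step 1 — hydraulic power (P = rho*g*Q*H):
  P = 1000 * 9.81 * 0.08908 * 38.05 = 33250.9 W
Step 2 — input power: P_in = P/eta = 33250.9 / 0.55 = 60460 W
Therefore the shaft input power required = 60460 W.


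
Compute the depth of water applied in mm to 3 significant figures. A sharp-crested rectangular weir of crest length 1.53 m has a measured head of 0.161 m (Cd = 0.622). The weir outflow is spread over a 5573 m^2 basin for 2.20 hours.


Approach: apply the rectangular weir equation with a volume-to-depth conversion, Q = (2/3)*Cd*L*sqrt(2g)*H^1.5; d = Q*t/A * 1000.
Step 1 — weir discharge:
  Q = (2/3)*0.622*1.53*sqrt(2*9.81)*0.161^1.5 = 0.18154 m^3/s
Step 2 — volume: V = 0.18154 * 2.20*3600 = 1437.8 m^3
Step 3 — depth: d = V/A * 1000 = 1437.8/5573 * 1000 = 258 mm
Therefore the depth of water applied = 258 mm.


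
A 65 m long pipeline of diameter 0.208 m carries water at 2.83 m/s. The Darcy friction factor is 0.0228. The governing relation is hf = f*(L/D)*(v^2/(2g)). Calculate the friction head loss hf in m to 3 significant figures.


hf = 0.0228 * (65/0.208) * (2.83^2 / (2*9.81))
hf = 2.91 m
Therefore the friction head loss hf = 2.91 m.


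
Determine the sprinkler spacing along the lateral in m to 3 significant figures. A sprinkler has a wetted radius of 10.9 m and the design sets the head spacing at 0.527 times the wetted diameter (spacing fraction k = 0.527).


Approach: apply the sprinkler spacing rule (spacing as a fraction of wetted diameter), S = k*(2*R).
S = 0.527 * (2 * 10.9) = 11.5 m
Therefore the sprinkler spacing along the lateral = 11.5 m.


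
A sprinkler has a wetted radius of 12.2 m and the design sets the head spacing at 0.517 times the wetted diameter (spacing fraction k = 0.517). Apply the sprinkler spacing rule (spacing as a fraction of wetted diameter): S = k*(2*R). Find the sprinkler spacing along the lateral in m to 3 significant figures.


S = 0.517 * (2 * 12.2) = 12.6 m
Therefore the sprinkler spacing along the lateral = 12.6 m.


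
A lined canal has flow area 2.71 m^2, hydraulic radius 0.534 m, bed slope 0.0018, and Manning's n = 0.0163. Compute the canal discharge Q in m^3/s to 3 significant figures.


Approach: apply Manning's equation, Q = (1/n)*A*R^(2/3)*S^(1/2).
Q = (1/0.0163) * 2.71 * 0.534^(2/3) * 0.0018^(1/2) = 4.64 m^3/s
Therefore the canal discharge Q = 4.64 m^3/s.


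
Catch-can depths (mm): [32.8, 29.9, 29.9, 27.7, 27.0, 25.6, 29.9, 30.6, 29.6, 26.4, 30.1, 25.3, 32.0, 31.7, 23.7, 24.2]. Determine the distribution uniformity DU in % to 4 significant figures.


Approach: apply the low-quarter distribution uniformity, DU = (mean of lowest quarter of readings / overall mean)*100.
sorted lowest 4 of 16: [23.7, 24.2, 25.3, 25.6] -> mean = 24.7000 mm
overall mean = 28.5250 mm
DU = (24.7000/28.5250)*100 = 86.59 %
Therefore the distribution uniformity DU = 86.59 %.


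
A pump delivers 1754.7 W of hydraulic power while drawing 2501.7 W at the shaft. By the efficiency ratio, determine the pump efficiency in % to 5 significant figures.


Approach: apply the efficiency ratio, eta = (P_out/P_in)*100.
eta = (1754.7 / 2501.7) * 100 = 70.140 %
Therefore the pump efficiency = 70.140 %.


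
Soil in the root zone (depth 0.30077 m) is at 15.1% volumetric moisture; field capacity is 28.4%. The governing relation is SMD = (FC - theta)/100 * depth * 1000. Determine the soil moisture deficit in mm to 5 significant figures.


SMD = (28.4 - 15.1)/100 * 0.30077 * 1000 = 40.002 mm
Therefore the soil moisture deficit = 40.002 mm.


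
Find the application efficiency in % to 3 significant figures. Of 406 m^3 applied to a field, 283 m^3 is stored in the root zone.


Approach: apply the application efficiency ratio, Ea = (stored/applied)*100.
Ea = (283/406)*100 = 69.7 %
Therefore the application efficiency = 69.7 %.


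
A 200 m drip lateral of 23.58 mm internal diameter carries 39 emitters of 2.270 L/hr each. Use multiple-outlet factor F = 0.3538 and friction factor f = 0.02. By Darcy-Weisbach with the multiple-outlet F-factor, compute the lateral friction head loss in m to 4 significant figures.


Approach: apply Darcy-Weisbach with the multiple-outlet F-factor, Q = n*q/(3600*1000) m^3/s; v = Q/A; hf = F*f*(L/D)*(v^2/(2g)).
Q = 39*2.270/(3600*1000) = 2.45917e-05 m^3/s
A = pi*(23.58e-3/2)^2 = 4.36694e-04 m^2, so v = Q/A = 0.0563132 m/s
hf = 0.3538*0.02*(200/0.02358)*(0.0563132^2/(2*9.81)) = 0.009701 m
Therefore the lateral friction head loss = 0.009701 m.


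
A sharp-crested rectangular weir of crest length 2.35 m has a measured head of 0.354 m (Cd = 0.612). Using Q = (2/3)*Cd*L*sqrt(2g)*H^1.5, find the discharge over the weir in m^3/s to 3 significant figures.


Q = (2/3)*0.612*2.35*sqrt(2*9.81)*0.354^1.5 = 0.895 m^3/s
Therefore the discharge over the weir = 0.895 m^3/s.


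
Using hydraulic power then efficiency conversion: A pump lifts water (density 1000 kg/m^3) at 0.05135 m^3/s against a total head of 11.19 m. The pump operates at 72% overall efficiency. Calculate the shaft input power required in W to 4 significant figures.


Approach: apply hydraulic power then efficiency conversion, P = rho*g*Q*H; P_in = P/eta.
Step 1 — hydraulic power (P = rho*g*Q*H):
  P = 1000 * 9.81 * 0.05135 * 11.19 = 5636.89 W
Step 2 — input power: P_in = P/eta = 5636.89 / 0.72 = 7829 W
Therefore the shaft input power required = 7829 W.


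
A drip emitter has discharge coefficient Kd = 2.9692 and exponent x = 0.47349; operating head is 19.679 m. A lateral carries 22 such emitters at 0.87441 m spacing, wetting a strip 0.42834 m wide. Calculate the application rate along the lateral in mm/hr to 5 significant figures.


Approach: apply the emitter equation with a lateral mass balance, q = Kd*h^x; Q = n*q; rate = Q/(n*spacing*width).
Step 1 — single emitter flow (q = Kd*h^x):
  q = 2.9692 * 19.679^0.47349 = 12.17130 L/hr
Step 2 — total lateral flow: Q = 22 * 12.17130 = 267.7686 L/hr
Step 3 — wetted area: A = 22 * 0.87441 * 0.42834 = 8.239985 m^2
Step 4 — application rate: Q/A = 267.7686/8.239985 = 32.496 mm/hr
Therefore the application rate along the lateral = 32.496 mm/hr.


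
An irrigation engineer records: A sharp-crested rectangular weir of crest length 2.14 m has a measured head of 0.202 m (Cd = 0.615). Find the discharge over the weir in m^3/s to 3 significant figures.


Approach: apply the rectangular weir equation, Q = (2/3)*Cd*L*sqrt(2g)*H^1.5.
Q = (2/3)*0.615*2.14*sqrt(2*9.81)*0.202^1.5 = 0.353 m^3/s
Therefore the discharge over the weir = 0.353 m^3/s.


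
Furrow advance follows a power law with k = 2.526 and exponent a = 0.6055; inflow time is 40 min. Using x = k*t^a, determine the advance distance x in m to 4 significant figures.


x = 2.526 * 40^0.6055 = 23.58 m
Therefore the advance distance x = 23.58 m.


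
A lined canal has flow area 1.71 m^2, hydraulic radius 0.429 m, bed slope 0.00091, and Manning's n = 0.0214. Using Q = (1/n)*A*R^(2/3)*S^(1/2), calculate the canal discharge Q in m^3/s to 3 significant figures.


Q = (1/0.0214) * 1.71 * 0.429^(2/3) * 0.00091^(1/2) = 1.37 m^3/s
Therefore the canal discharge Q = 1.37 m^3/s.


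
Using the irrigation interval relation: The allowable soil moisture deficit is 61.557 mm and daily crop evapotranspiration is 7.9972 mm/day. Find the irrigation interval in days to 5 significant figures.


Approach: apply the irrigation interval relation, interval = SMD / ETc.
interval = 61.557 / 7.9972 = 7.6973 days
Therefore the irrigation interval = 7.6973 days.


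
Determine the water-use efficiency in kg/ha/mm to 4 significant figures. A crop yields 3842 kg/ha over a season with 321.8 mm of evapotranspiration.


Approach: apply the water-use efficiency ratio, WUE = yield/ET.
WUE = 3842 / 321.8 = 11.94 kg/ha/mm
Therefore the water-use efficiency = 11.94 kg/ha/mm.


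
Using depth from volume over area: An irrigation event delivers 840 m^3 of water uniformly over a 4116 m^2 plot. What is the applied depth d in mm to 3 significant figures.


Approach: apply depth from volume over area, d = (V/A)*1000.
d = (840 / 4116) * 1000 = 204 mm
Therefore the applied depth d = 204 mm.


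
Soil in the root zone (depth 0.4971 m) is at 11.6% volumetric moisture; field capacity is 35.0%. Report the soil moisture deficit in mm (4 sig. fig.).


Approach: apply the soil moisture deficit relation, SMD = (FC - theta)/100 * depth * 1000.
SMD = (35.0 - 11.6)/100 * 0.4971 * 1000 = 116.3 mm
Therefore the soil moisture deficit = 116.3 mm.


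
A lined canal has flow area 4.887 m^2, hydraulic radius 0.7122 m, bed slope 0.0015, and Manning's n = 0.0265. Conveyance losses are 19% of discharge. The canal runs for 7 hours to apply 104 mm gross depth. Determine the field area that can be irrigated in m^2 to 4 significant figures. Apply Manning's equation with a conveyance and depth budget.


Approach: apply Manning's equation with a conveyance and depth budget, Q = (1/n)*A*R^(2/3)*S^(1/2); Q_field = Q*(1-loss); Area = Q_field*t/(d/1000).
Step 1 — canal discharge (Manning's equation):
  Q = (1/0.0265) * 4.887 * 0.7122^(2/3) * 0.0015^(1/2) = 5.69609 m^3/s
Step 2 — delivered flow: Q_field = 5.69609*(1 - 19/100) = 4.61383 m^3/s
Step 3 — volume delivered: V = 4.61383 * 7*3600 = 116269 m^3
Step 4 — area served: A = V / (depth/1000) = 116269 / 0.104 = 1118000 m^2
Therefore the field area that can be irrigated = 1118000 m^2.


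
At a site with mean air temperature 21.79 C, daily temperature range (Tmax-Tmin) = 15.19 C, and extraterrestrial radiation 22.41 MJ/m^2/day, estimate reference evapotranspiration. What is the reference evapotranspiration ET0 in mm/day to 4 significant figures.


Approach: apply the Hargreaves-Samani method, ET0 = 0.0023*(Tmean+17.8)*sqrt(Tmax-Tmin)*0.408*Ra.
ET0 = 0.0023*(21.79+17.8)*sqrt(15.19)*0.408*22.41 = 3.245 mm/day
Therefore the reference evapotranspiration ET0 = 3.245 mm/day.


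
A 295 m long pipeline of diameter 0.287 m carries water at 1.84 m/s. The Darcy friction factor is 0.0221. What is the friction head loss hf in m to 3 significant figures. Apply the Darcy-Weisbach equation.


Approach: apply the Darcy-Weisbach equation, hf = f*(L/D)*(v^2/(2g)).
hf = 0.0221 * (295/0.287) * (1.84^2 / (2*9.81))
hf = 3.92 m
Therefore the friction head loss hf = 3.92 m.
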